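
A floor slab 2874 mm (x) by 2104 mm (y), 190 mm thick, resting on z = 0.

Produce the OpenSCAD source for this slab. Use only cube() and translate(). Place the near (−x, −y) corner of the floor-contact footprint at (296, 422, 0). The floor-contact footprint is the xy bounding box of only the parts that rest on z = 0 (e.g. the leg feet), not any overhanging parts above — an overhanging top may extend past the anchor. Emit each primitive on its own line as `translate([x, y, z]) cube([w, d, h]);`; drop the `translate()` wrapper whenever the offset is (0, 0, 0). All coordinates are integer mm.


translate([296, 422, 0]) cube([2874, 2104, 190]);


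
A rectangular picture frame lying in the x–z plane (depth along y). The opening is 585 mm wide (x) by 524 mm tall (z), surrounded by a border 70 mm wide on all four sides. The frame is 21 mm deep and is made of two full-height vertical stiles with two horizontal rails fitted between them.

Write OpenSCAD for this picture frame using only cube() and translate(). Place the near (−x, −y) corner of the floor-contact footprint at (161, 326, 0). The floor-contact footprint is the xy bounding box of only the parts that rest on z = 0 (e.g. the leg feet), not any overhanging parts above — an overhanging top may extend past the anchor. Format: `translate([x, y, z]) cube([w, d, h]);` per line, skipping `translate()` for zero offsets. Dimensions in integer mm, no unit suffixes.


translate([161, 326, 0]) cube([70, 21, 664]);
translate([816, 326, 0]) cube([70, 21, 664]);
translate([231, 326, 0]) cube([585, 21, 70]);
translate([231, 326, 594]) cube([585, 21, 70]);


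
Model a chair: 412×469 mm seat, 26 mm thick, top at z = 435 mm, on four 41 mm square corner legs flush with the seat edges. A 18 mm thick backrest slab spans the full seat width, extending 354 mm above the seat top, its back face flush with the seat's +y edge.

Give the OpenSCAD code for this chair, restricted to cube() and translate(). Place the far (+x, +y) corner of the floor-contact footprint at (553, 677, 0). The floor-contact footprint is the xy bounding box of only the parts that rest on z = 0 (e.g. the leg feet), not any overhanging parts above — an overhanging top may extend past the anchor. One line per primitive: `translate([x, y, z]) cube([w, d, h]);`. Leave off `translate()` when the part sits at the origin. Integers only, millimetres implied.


translate([141, 208, 409]) cube([412, 469, 26]);
translate([141, 208, 0]) cube([41, 41, 409]);
translate([512, 208, 0]) cube([41, 41, 409]);
translate([141, 636, 0]) cube([41, 41, 409]);
translate([512, 636, 0]) cube([41, 41, 409]);
translate([141, 659, 435]) cube([412, 18, 354]);


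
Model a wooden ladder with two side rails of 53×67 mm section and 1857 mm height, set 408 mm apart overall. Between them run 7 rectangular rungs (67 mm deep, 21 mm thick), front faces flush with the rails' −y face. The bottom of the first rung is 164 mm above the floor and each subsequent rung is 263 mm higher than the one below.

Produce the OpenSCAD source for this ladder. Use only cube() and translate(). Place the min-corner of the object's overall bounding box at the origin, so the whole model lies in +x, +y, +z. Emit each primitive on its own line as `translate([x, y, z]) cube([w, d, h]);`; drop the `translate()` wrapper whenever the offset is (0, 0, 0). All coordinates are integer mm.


cube([53, 67, 1857]);
translate([355, 0, 0]) cube([53, 67, 1857]);
translate([53, 0, 164]) cube([302, 67, 21]);
translate([53, 0, 427]) cube([302, 67, 21]);
translate([53, 0, 690]) cube([302, 67, 21]);
translate([53, 0, 953]) cube([302, 67, 21]);
translate([53, 0, 1216]) cube([302, 67, 21]);
translate([53, 0, 1479]) cube([302, 67, 21]);
translate([53, 0, 1742]) cube([302, 67, 21]);


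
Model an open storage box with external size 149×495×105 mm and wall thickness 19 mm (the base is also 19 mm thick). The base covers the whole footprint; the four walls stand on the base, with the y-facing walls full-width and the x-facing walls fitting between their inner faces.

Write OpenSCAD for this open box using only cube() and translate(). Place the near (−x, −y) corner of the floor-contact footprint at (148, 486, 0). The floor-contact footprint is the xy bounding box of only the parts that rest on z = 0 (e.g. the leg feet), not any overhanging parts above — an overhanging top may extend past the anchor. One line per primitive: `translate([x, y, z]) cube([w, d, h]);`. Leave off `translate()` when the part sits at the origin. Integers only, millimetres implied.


translate([148, 486, 0]) cube([149, 495, 19]);
translate([148, 486, 19]) cube([149, 19, 86]);
translate([148, 962, 19]) cube([149, 19, 86]);
translate([148, 505, 19]) cube([19, 457, 86]);
translate([278, 505, 19]) cube([19, 457, 86]);


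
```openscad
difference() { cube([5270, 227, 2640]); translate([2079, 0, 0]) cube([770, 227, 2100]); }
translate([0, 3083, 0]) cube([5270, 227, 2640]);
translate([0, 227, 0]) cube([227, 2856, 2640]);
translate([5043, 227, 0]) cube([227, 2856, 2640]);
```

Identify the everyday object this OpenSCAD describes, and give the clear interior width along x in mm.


A single room. The interior width is 4816 mm.

Four walls enclosing a rectangle with a door in the front wall — a room. Outside width 5270 minus two 227 mm walls gives 4816 mm.


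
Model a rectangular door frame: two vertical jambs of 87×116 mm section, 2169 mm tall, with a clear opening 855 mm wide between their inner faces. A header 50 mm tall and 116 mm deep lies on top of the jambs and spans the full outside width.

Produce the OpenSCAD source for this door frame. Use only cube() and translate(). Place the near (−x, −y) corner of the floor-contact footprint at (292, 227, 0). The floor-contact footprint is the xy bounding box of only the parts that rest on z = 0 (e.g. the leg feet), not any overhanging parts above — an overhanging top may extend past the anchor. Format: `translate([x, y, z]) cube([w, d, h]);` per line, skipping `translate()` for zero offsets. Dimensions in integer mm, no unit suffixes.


translate([292, 227, 0]) cube([87, 116, 2169]);
translate([1234, 227, 0]) cube([87, 116, 2169]);
translate([292, 227, 2169]) cube([1029, 116, 50]);


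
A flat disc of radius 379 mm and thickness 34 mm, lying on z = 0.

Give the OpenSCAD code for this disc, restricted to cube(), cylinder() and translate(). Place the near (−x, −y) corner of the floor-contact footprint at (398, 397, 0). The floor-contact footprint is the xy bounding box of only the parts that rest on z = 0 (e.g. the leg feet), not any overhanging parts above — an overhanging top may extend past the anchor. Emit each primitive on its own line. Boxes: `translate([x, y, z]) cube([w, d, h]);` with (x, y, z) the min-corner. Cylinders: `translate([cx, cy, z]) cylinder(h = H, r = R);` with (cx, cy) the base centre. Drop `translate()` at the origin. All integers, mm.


translate([777, 776, 0]) cylinder(h = 34, r = 379);


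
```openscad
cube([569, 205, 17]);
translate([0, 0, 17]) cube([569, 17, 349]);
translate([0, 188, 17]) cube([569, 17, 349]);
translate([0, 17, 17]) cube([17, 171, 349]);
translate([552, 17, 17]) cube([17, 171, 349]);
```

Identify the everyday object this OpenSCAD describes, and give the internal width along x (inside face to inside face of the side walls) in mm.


An open box. The internal width is 535 mm.

A 569×205 base slab with four walls standing on it — an open box. The base is 569 mm wide and the walls are 17 mm thick, so the internal width is 569 − 2 × 17 = 535 mm.


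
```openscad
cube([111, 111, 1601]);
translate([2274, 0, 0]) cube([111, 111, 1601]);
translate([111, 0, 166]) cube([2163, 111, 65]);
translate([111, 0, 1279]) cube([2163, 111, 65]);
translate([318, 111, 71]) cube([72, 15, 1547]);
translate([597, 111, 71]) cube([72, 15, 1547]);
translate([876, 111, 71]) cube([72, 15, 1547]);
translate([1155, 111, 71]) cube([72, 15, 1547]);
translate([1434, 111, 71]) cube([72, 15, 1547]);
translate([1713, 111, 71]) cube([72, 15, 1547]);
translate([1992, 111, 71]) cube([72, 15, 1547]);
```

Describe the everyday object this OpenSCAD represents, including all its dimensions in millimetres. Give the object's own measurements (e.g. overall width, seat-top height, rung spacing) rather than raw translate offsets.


A fence section. Two 111×111 mm posts, 1601 mm tall, stand on the floor with a clear span of 2163 mm between their inner faces. Two horizontal rails of 111×65 mm section span the gap between the posts with their undersides at z = 166 mm and z = 1279 mm, flush with the posts' −y face. 7 pickets, each 72 mm wide, 15 mm thick and 1547 mm tall, are fixed to the +y face of the rails with their bottoms at z = 71 mm, spaced across the span with a 207 mm gap after the −x post and between neighbouring pickets, with 210 mm left before the +x post.


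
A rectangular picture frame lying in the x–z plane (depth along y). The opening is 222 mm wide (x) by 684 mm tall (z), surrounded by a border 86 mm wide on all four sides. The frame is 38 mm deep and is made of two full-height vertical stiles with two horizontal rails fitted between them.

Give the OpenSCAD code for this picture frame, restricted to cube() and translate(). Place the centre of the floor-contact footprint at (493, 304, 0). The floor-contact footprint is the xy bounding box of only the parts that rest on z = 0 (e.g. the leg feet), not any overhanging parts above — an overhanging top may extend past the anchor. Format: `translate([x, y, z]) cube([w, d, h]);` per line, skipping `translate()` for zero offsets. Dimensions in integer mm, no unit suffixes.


translate([296, 285, 0]) cube([86, 38, 856]);
translate([604, 285, 0]) cube([86, 38, 856]);
translate([382, 285, 0]) cube([222, 38, 86]);
translate([382, 285, 770]) cube([222, 38, 86]);


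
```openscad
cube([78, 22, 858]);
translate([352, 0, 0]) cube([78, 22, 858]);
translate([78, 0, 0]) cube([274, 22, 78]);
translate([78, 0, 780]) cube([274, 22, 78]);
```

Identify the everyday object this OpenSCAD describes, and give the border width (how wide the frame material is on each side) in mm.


A picture frame. The border width is 78 mm.

Four thin pieces enclosing a rectangular opening — a picture frame. The two full-height stiles are 858 mm tall; the top rail sits at z = 780 and is 78 mm tall, so the border above the opening is 858 − 780 = 78 mm, matching the stile x-width.


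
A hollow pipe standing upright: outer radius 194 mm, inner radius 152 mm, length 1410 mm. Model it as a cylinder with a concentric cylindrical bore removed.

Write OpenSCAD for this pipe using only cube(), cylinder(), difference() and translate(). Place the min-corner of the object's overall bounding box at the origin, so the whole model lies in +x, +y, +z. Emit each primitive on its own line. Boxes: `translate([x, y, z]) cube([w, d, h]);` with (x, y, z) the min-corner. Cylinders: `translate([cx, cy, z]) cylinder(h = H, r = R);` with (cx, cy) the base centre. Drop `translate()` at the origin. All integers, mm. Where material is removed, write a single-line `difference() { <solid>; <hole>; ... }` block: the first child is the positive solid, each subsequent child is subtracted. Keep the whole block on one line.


difference() { translate([194, 194, 0]) cylinder(h = 1410, r = 194); translate([194, 194, 0]) cylinder(h = 1410, r = 152); }


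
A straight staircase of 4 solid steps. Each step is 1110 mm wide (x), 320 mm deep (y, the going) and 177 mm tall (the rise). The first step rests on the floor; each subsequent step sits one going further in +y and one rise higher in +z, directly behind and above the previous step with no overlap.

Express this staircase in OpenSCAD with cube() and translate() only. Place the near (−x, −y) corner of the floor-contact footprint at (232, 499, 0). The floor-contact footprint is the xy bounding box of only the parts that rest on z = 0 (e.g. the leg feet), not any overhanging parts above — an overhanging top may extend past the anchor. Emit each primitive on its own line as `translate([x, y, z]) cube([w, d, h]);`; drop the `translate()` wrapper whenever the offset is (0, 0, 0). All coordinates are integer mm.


translate([232, 499, 0]) cube([1110, 320, 177]);
translate([232, 819, 177]) cube([1110, 320, 177]);
translate([232, 1139, 354]) cube([1110, 320, 177]);
translate([232, 1459, 531]) cube([1110, 320, 177]);


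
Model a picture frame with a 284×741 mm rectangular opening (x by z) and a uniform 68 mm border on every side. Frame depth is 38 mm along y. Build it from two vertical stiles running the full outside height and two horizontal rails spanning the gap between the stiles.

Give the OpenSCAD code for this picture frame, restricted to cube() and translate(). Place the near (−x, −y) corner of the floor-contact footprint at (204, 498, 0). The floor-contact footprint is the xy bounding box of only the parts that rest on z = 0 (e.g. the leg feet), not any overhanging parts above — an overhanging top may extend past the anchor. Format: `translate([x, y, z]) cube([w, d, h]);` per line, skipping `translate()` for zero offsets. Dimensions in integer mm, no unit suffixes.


translate([204, 498, 0]) cube([68, 38, 877]);
translate([556, 498, 0]) cube([68, 38, 877]);
translate([272, 498, 0]) cube([284, 38, 68]);
translate([272, 498, 809]) cube([284, 38, 68]);


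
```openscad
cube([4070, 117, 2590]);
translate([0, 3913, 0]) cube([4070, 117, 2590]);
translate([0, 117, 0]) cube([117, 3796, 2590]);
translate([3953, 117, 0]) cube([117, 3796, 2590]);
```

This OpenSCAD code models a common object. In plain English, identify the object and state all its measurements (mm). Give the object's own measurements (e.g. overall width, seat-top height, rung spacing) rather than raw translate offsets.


The wall frame of a small rectangular building: four walls, each 2590 mm tall and 117 mm thick, enclosing a footprint 4070 mm (x) by 4030 mm (y) outside-to-outside, with no floor or roof. The front and back walls (the −y and +y sides) span the full width; the two side walls fit between them.


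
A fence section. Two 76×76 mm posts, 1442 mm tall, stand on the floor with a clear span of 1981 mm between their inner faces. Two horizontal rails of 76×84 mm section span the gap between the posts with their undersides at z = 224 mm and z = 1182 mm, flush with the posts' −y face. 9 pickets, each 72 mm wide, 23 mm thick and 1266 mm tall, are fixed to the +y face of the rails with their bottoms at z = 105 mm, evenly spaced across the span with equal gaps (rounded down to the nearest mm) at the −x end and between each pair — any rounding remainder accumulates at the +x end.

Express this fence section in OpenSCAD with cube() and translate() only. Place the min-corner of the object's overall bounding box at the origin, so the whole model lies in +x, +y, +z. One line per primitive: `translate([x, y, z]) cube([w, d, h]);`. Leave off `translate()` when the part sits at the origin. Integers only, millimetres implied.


cube([76, 76, 1442]);
translate([2057, 0, 0]) cube([76, 76, 1442]);
translate([76, 0, 224]) cube([1981, 76, 84]);
translate([76, 0, 1182]) cube([1981, 76, 84]);
translate([209, 76, 105]) cube([72, 23, 1266]);
translate([414, 76, 105]) cube([72, 23, 1266]);
translate([619, 76, 105]) cube([72, 23, 1266]);
translate([824, 76, 105]) cube([72, 23, 1266]);
translate([1029, 76, 105]) cube([72, 23, 1266]);
translate([1234, 76, 105]) cube([72, 23, 1266]);
translate([1439, 76, 105]) cube([72, 23, 1266]);
translate([1644, 76, 105]) cube([72, 23, 1266]);
translate([1849, 76, 105]) cube([72, 23, 1266]);


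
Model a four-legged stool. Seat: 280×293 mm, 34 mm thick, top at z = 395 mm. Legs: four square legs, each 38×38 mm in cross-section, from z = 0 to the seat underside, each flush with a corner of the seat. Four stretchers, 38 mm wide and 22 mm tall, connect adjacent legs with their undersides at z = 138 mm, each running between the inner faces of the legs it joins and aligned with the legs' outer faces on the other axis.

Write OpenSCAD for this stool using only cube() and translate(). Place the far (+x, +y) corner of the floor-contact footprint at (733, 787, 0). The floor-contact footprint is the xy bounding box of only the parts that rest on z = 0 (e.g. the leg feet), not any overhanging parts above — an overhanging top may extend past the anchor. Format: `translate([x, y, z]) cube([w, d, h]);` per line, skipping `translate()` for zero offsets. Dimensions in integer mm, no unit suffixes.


translate([453, 494, 361]) cube([280, 293, 34]);
translate([453, 494, 0]) cube([38, 38, 361]);
translate([695, 494, 0]) cube([38, 38, 361]);
translate([453, 749, 0]) cube([38, 38, 361]);
translate([695, 749, 0]) cube([38, 38, 361]);
translate([491, 494, 138]) cube([204, 38, 22]);
translate([491, 749, 138]) cube([204, 38, 22]);
translate([453, 532, 138]) cube([38, 217, 22]);
translate([695, 532, 138]) cube([38, 217, 22]);


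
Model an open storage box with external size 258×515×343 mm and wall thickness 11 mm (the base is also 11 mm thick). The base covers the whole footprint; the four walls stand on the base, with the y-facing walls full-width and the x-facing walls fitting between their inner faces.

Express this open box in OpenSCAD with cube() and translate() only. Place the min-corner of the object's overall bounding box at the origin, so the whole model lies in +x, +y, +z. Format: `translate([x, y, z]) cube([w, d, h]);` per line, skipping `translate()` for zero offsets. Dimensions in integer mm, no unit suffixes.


cube([258, 515, 11]);
translate([0, 0, 11]) cube([258, 11, 332]);
translate([0, 504, 11]) cube([258, 11, 332]);
translate([0, 11, 11]) cube([11, 493, 332]);
translate([247, 11, 11]) cube([11, 493, 332]);


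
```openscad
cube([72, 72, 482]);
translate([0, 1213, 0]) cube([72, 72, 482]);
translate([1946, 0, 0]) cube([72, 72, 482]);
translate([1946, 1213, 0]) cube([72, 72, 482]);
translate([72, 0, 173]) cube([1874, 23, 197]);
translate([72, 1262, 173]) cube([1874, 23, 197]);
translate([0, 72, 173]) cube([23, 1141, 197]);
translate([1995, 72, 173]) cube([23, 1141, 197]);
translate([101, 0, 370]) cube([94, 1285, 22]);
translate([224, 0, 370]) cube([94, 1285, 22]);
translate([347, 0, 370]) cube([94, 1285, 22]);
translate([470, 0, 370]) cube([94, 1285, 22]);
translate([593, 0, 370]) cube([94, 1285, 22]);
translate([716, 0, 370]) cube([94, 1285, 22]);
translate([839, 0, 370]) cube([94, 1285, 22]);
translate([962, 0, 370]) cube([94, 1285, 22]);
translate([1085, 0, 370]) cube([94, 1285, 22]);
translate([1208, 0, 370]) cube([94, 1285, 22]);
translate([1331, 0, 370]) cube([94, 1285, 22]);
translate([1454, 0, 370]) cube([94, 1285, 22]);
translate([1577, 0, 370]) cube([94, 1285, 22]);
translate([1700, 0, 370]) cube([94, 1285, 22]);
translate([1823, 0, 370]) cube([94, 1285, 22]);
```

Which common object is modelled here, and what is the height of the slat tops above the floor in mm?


A bed frame. The slat-top height is 392 mm.

Four posts, four rails, and a row of slats — a bed frame. Slats sit on the rails at z = 173 + 197 = 370; with slat thickness 22, the top is 392 mm.


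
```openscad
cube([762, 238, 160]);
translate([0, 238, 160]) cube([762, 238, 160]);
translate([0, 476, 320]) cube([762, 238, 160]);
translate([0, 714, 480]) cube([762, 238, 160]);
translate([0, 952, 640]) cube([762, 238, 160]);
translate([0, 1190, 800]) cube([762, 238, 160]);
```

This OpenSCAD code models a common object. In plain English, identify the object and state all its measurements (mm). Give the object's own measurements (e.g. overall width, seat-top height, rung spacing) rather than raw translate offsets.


A straight staircase of 6 solid steps. Each step is 762 mm wide (x), 238 mm deep (y, the going) and 160 mm tall (the rise). The first step rests on the floor; each subsequent step sits one going further in +y and one rise higher in +z, directly behind and above the previous step with no overlap.


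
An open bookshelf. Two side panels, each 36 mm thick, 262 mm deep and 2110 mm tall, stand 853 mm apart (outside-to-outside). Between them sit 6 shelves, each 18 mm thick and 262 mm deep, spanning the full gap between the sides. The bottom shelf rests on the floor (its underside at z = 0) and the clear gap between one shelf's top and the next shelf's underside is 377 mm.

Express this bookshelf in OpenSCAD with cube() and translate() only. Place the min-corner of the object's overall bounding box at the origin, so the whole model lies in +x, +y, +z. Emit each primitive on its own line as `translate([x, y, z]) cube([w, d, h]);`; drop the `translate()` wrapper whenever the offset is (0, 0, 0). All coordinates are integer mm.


cube([36, 262, 2110]);
translate([817, 0, 0]) cube([36, 262, 2110]);
translate([36, 0, 0]) cube([781, 262, 18]);
translate([36, 0, 395]) cube([781, 262, 18]);
translate([36, 0, 790]) cube([781, 262, 18]);
translate([36, 0, 1185]) cube([781, 262, 18]);
translate([36, 0, 1580]) cube([781, 262, 18]);
translate([36, 0, 1975]) cube([781, 262, 18]);


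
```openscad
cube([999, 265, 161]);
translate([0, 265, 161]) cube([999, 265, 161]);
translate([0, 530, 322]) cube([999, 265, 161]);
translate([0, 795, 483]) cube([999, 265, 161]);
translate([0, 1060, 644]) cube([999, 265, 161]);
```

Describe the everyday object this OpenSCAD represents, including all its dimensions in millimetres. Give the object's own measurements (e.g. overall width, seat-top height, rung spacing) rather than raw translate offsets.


A straight staircase of 5 solid steps. Each step is 999 mm wide (x), 265 mm deep (y, the going) and 161 mm tall (the rise). The first step rests on the floor; each subsequent step sits one going further in +y and one rise higher in +z, directly behind and above the previous step with no overlap.


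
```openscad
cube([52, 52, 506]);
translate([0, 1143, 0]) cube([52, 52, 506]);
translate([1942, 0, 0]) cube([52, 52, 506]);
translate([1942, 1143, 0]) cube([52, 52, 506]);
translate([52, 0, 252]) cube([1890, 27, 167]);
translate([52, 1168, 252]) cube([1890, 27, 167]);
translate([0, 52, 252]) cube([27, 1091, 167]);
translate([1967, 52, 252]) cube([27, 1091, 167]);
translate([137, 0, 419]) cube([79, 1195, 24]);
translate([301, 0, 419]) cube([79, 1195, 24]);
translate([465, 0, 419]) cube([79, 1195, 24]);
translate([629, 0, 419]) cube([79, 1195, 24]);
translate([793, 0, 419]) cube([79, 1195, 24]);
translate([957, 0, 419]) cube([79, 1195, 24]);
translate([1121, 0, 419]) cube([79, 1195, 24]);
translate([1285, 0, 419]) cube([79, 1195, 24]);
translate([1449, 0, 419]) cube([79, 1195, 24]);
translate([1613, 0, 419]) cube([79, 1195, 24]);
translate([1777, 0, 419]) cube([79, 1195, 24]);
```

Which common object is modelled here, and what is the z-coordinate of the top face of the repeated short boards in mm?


A bed frame. The slat-top height is 443 mm.

Four posts, four rails, and a row of slats — a bed frame. Slats sit on the rails at z = 252 + 167 = 419; with slat thickness 24, the top is 443 mm.


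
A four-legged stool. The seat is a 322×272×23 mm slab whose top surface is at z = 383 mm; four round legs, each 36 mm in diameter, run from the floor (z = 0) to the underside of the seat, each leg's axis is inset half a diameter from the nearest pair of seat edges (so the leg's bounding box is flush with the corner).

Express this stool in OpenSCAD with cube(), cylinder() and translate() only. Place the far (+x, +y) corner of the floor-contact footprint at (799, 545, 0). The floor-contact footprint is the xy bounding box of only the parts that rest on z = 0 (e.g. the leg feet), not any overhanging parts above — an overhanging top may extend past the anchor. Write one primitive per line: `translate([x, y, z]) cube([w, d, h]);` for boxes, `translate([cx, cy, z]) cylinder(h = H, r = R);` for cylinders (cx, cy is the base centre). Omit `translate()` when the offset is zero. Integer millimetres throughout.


// leg_h = 383 - 23 = 360
translate([477, 273, 360]) cube([322, 272, 23]);
translate([495, 291, 0]) cylinder(h = 360, r = 18);
translate([781, 291, 0]) cylinder(h = 360, r = 18);
translate([495, 527, 0]) cylinder(h = 360, r = 18);
translate([781, 527, 0]) cylinder(h = 360, r = 18);


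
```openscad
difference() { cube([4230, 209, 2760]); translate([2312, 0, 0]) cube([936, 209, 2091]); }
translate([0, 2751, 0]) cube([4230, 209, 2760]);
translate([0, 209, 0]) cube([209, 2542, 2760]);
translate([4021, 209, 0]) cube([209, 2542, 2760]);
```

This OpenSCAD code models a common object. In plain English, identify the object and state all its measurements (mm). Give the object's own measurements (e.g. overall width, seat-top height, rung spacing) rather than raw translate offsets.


A single room: four walls, each 2760 mm tall and 209 mm thick, enclosing an outside footprint 4230×2960 mm (x × y), no floor or roof. The front and back walls (−y and +y sides) run the full x-width; the side walls fit between their inner faces. A door opening 936 mm wide and 2091 mm tall is cut through the front wall from the floor up, its −x edge 2312 mm from the wall's −x end.


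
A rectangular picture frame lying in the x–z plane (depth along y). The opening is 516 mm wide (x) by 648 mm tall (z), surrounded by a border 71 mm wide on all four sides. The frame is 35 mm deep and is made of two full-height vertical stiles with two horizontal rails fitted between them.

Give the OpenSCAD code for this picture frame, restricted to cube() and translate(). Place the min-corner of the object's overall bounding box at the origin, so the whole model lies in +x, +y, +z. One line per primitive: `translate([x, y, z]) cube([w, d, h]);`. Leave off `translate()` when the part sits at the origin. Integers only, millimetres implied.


cube([71, 35, 790]);
translate([587, 0, 0]) cube([71, 35, 790]);
translate([71, 0, 0]) cube([516, 35, 71]);
translate([71, 0, 719]) cube([516, 35, 71]);


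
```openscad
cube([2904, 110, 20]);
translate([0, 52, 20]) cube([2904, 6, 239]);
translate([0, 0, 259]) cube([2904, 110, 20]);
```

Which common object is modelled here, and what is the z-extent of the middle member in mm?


An I-beam. The web height is 239 mm.

Two wide flanges with a thin centred web — an I-beam. Overall 279 mm minus two 20 mm flanges gives a web of 279 − 2·20 = 239 mm.


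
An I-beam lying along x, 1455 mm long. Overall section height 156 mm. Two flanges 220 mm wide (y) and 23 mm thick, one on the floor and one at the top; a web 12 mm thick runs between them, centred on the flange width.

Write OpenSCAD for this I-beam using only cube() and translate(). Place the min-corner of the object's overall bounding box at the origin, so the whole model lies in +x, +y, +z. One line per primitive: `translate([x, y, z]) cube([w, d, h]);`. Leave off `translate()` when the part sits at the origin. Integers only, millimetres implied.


cube([1455, 220, 23]);
translate([0, 104, 23]) cube([1455, 12, 110]);
translate([0, 0, 133]) cube([1455, 220, 23]);


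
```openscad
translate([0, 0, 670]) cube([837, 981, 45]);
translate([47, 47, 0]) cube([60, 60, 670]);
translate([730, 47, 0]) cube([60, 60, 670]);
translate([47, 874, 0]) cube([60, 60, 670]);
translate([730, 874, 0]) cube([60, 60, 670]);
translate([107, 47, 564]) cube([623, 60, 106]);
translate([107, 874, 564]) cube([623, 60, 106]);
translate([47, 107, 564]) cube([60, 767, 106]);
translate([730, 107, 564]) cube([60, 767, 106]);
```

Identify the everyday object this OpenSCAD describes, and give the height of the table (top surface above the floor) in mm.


A table. The table height is 715 mm.

A 837×981×45 slab sits at z = 670 on four 60 mm square posts — a table. The top surface is at 670 + 45 = 715 mm.


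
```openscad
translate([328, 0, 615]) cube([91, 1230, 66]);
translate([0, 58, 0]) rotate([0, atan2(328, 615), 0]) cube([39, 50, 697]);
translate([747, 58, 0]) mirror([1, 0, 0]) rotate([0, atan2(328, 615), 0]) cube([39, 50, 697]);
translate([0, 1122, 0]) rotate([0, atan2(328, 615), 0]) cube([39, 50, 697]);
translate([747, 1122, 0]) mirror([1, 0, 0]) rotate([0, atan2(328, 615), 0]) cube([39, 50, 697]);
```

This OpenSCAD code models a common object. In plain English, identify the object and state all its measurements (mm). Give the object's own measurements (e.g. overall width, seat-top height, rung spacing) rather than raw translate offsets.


A sawhorse. A 91×1230×66 mm beam (x, y, z) sits on two A-frame leg pairs. Each pair is two raked legs of 39×50 mm section (50 mm along y) splaying symmetrically in x. Each leg rises 615 mm vertically over 328 mm of horizontal reach and is 697 mm long along its own axis. Every leg's outer bottom edge rests on the floor and its outer top edge meets a bottom edge of the beam — the left legs (tilting toward +x) meet the beam's −x bottom edge, the right legs (their mirror images, tilting toward −x) meet its +x bottom edge — so the leg tops tuck under the beam, the beam's underside is 615 mm above the floor, and the feet are 747 mm apart outside-to-outside with the beam centred between them. The two leg pairs are set in 58 mm from either end of the beam.


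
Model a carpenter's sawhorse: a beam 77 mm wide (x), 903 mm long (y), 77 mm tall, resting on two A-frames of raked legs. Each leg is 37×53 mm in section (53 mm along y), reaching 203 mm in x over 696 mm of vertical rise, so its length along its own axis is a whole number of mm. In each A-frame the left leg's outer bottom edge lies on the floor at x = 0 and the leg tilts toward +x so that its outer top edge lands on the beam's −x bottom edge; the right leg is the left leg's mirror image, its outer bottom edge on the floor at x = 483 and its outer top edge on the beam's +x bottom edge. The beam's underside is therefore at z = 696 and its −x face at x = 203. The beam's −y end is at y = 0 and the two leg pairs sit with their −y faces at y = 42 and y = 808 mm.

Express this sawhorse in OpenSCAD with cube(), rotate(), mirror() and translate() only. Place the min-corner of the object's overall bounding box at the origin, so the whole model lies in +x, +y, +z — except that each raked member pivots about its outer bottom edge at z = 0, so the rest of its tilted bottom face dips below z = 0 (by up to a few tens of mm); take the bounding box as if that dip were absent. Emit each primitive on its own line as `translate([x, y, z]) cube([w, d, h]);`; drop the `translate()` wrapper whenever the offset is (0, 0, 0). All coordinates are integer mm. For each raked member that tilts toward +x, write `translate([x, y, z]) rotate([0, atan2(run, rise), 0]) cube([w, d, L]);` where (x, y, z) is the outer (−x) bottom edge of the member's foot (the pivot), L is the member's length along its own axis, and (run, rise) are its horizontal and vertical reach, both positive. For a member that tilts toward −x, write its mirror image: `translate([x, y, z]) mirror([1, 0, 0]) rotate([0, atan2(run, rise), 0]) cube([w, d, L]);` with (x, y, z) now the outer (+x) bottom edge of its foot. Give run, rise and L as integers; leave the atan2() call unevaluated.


// leg length = √(203² + 696²) = 725
// right-leg outer foot x = 2·203 + 77 = 483
// beam min-corner = (203, 0, 696)
translate([203, 0, 696]) cube([77, 903, 77]);
translate([0, 42, 0]) rotate([0, atan2(203, 696), 0]) cube([37, 53, 725]);
translate([483, 42, 0]) mirror([1, 0, 0]) rotate([0, atan2(203, 696), 0]) cube([37, 53, 725]);
translate([0, 808, 0]) rotate([0, atan2(203, 696), 0]) cube([37, 53, 725]);
translate([483, 808, 0]) mirror([1, 0, 0]) rotate([0, atan2(203, 696), 0]) cube([37, 53, 725]);


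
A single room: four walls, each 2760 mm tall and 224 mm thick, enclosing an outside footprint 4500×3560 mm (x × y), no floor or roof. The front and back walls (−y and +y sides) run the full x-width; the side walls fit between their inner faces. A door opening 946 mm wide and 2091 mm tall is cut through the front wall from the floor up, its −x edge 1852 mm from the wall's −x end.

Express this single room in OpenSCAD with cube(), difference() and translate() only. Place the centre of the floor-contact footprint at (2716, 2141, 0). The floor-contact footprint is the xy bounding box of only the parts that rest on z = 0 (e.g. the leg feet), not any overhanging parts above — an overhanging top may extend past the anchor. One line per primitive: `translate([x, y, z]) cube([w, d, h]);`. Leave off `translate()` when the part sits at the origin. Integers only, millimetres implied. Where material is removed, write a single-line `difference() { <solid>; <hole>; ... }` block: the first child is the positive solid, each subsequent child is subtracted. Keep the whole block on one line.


difference() { translate([466, 361, 0]) cube([4500, 224, 2760]); translate([2318, 361, 0]) cube([946, 224, 2091]); }
translate([466, 3697, 0]) cube([4500, 224, 2760]);
translate([466, 585, 0]) cube([224, 3112, 2760]);
translate([4742, 585, 0]) cube([224, 3112, 2760]);


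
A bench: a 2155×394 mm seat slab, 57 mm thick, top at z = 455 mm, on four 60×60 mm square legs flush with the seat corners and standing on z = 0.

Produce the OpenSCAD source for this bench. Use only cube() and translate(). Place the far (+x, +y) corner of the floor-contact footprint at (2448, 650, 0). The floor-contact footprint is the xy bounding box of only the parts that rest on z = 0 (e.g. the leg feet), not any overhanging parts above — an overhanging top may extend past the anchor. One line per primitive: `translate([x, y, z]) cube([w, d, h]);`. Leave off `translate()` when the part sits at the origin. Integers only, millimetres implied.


// leg_h = 455 − 57 = 398
translate([293, 256, 398]) cube([2155, 394, 57]);
translate([293, 256, 0]) cube([60, 60, 398]);
translate([293, 590, 0]) cube([60, 60, 398]);
translate([2388, 256, 0]) cube([60, 60, 398]);
translate([2388, 590, 0]) cube([60, 60, 398]);


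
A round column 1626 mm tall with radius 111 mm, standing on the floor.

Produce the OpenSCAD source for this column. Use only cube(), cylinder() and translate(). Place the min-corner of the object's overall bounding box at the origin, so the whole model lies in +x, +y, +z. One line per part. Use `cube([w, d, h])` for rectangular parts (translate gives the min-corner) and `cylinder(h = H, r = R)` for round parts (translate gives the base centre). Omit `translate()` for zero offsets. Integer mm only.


translate([111, 111, 0]) cylinder(h = 1626, r = 111);


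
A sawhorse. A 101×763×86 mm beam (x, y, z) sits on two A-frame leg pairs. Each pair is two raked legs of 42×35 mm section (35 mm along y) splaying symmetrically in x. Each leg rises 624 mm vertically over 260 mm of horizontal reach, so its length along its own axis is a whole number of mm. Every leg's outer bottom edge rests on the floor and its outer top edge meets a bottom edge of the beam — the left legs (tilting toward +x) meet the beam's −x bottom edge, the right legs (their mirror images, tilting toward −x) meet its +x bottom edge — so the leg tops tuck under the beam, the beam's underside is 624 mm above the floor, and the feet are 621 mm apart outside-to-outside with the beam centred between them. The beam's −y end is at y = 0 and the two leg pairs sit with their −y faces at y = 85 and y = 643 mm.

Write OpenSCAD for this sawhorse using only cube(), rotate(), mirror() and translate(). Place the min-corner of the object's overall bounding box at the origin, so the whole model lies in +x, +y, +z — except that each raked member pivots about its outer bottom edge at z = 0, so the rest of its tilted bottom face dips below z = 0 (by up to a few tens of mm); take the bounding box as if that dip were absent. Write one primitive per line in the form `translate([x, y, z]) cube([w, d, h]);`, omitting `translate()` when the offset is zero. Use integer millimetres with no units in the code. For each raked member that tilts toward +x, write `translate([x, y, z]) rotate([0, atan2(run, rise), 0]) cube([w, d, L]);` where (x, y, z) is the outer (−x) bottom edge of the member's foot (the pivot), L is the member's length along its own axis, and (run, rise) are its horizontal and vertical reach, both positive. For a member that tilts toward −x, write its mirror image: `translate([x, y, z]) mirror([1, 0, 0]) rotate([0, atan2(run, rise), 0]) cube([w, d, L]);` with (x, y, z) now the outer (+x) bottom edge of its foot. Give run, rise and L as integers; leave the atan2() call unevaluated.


translate([260, 0, 624]) cube([101, 763, 86]);
translate([0, 85, 0]) rotate([0, atan2(260, 624), 0]) cube([42, 35, 676]);
translate([621, 85, 0]) mirror([1, 0, 0]) rotate([0, atan2(260, 624), 0]) cube([42, 35, 676]);
translate([0, 643, 0]) rotate([0, atan2(260, 624), 0]) cube([42, 35, 676]);
translate([621, 643, 0]) mirror([1, 0, 0]) rotate([0, atan2(260, 624), 0]) cube([42, 35, 676]);


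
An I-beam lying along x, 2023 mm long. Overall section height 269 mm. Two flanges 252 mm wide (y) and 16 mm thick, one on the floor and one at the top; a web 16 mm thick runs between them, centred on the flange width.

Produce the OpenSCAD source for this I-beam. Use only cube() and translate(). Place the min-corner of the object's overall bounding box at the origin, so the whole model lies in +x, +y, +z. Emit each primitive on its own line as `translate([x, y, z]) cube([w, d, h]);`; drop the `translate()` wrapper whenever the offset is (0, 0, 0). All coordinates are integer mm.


cube([2023, 252, 16]);
translate([0, 118, 16]) cube([2023, 16, 237]);
translate([0, 0, 253]) cube([2023, 252, 16]);


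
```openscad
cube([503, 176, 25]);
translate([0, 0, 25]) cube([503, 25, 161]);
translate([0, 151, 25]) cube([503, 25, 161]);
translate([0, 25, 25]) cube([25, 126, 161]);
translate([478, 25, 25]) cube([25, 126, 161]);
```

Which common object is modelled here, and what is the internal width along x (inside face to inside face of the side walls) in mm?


An open box. The internal width is 453 mm.

A 503×176 base slab with four walls standing on it — an open box. The base is 503 mm wide and the walls are 25 mm thick, so the internal width is 503 − 2 × 25 = 453 mm.


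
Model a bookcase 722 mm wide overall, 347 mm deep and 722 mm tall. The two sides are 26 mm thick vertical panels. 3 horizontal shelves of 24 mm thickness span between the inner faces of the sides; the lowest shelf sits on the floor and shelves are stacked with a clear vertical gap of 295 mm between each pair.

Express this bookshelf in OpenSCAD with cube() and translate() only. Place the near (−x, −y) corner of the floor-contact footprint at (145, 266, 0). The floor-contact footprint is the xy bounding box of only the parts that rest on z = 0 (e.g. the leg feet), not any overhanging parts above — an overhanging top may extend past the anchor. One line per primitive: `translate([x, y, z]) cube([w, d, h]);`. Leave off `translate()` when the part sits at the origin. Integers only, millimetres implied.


translate([145, 266, 0]) cube([26, 347, 722]);
translate([841, 266, 0]) cube([26, 347, 722]);
translate([171, 266, 0]) cube([670, 347, 24]);
translate([171, 266, 319]) cube([670, 347, 24]);
translate([171, 266, 638]) cube([670, 347, 24]);


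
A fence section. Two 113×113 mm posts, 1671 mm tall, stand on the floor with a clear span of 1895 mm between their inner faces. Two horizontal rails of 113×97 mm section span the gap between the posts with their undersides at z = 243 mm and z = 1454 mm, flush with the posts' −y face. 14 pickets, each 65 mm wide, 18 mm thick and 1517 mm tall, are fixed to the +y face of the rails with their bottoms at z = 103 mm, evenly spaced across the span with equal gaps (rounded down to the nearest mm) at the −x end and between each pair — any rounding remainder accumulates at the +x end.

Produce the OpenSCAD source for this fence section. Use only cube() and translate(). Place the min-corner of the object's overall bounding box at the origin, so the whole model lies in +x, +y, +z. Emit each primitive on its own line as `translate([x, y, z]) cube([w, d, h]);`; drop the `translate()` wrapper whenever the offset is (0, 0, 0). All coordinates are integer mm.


cube([113, 113, 1671]);
translate([2008, 0, 0]) cube([113, 113, 1671]);
translate([113, 0, 243]) cube([1895, 113, 97]);
translate([113, 0, 1454]) cube([1895, 113, 97]);
translate([178, 113, 103]) cube([65, 18, 1517]);
translate([308, 113, 103]) cube([65, 18, 1517]);
translate([438, 113, 103]) cube([65, 18, 1517]);
translate([568, 113, 103]) cube([65, 18, 1517]);
translate([698, 113, 103]) cube([65, 18, 1517]);
translate([828, 113, 103]) cube([65, 18, 1517]);
translate([958, 113, 103]) cube([65, 18, 1517]);
translate([1088, 113, 103]) cube([65, 18, 1517]);
translate([1218, 113, 103]) cube([65, 18, 1517]);
translate([1348, 113, 103]) cube([65, 18, 1517]);
translate([1478, 113, 103]) cube([65, 18, 1517]);
translate([1608, 113, 103]) cube([65, 18, 1517]);
translate([1738, 113, 103]) cube([65, 18, 1517]);
translate([1868, 113, 103]) cube([65, 18, 1517]);
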